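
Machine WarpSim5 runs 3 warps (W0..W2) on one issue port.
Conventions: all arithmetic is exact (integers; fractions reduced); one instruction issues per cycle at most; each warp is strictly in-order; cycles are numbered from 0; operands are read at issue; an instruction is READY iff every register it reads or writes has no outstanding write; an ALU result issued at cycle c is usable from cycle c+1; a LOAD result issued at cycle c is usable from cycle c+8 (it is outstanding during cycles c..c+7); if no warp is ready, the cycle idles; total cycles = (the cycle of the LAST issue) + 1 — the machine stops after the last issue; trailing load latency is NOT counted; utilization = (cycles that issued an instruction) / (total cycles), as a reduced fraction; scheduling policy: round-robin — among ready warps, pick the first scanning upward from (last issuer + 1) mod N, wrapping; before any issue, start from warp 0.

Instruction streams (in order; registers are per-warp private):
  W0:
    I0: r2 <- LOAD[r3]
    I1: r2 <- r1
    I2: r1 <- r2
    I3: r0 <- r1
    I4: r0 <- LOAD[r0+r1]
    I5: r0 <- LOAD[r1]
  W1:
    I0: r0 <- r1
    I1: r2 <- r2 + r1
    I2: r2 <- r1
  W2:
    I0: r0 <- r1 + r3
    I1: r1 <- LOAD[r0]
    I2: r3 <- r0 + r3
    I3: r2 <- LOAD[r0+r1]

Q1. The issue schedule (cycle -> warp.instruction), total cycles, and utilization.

cycle 0: W0.I0
cycle 1: W1.I0
cycle 2: W2.I0
cycle 3: W1.I1
cycle 4: W2.I1
cycle 5: W1.I2
cycle 6: W2.I2
cycle 7: idle
cycle 8: W0.I1
cycle 9: W0.I2
cycle 10: W0.I3
cycle 11: W0.I4
cycle 12: W2.I3
cycle 13: idle
cycle 14: idle
cycle 15: idle
cycle 16: idle
cycle 17: idle
cycle 18: idle
cycle 19: W0.I5

Answer: 20 cycles, utilization 13/20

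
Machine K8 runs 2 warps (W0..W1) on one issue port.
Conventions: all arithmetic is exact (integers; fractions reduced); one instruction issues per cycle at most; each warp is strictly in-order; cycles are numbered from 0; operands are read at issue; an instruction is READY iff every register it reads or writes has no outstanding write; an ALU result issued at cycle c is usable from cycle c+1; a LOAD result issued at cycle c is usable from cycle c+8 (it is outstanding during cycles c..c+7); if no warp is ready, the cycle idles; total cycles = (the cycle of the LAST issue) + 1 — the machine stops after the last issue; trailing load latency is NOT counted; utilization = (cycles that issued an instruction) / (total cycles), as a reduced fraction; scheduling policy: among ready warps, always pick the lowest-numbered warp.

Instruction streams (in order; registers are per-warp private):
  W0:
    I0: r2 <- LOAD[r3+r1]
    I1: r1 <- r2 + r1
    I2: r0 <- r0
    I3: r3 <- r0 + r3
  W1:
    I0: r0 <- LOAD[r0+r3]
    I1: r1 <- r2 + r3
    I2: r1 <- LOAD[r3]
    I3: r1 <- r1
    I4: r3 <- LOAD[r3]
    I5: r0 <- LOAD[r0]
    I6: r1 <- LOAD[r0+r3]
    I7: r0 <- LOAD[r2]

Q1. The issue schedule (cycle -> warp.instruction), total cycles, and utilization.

cycle 0: W0.I0
cycle 1: W1.I0
cycle 2: W1.I1
cycle 3: W1.I2
cycle 4: idle
cycle 5: idle
cycle 6: idle
cycle 7: idle
cycle 8: W0.I1
cycle 9: W0.I2
cycle 10: W0.I3
cycle 11: W1.I3
cycle 12: W1.I4
cycle 13: W1.I5
cycle 14: idle
cycle 15: idle
cycle 16: idle
cycle 17: idle
cycle 18: idle
cycle 19: idle
cycle 20: idle
cycle 21: W1.I6
cycle 22: W1.I7

Answer: 23 cycles, utilization 12/23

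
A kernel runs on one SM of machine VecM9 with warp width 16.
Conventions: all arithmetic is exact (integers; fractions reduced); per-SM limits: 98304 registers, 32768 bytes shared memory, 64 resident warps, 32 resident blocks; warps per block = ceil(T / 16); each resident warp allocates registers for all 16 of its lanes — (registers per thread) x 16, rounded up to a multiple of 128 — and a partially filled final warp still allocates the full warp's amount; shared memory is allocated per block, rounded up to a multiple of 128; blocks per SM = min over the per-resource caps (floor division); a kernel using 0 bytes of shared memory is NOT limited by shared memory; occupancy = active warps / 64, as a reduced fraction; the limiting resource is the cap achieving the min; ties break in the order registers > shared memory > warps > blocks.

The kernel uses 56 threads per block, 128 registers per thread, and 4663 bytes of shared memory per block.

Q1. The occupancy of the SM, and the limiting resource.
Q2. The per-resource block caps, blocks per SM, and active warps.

Answer: occupancy 3/8, limited by shared memory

registers: 12 blocks
shared memory: 6 blocks
warps: 16 blocks
blocks: 32 blocks

Answer: 6 blocks, 24 active warps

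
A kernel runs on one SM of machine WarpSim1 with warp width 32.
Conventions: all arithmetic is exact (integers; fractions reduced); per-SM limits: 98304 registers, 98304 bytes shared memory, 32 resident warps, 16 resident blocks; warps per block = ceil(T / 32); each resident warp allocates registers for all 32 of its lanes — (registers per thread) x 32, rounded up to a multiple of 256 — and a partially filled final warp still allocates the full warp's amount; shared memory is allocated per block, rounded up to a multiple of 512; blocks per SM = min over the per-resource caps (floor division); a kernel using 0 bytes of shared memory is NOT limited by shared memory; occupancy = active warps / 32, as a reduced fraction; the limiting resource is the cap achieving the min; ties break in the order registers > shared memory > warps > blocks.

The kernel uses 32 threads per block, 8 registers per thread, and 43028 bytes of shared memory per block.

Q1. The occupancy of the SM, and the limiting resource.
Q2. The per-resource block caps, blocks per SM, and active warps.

Answer: occupancy 1/16, limited by shared memory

registers: 384 blocks
shared memory: 2 blocks
warps: 32 blocks
blocks: 16 blocks

Answer: 2 blocks, 2 active warps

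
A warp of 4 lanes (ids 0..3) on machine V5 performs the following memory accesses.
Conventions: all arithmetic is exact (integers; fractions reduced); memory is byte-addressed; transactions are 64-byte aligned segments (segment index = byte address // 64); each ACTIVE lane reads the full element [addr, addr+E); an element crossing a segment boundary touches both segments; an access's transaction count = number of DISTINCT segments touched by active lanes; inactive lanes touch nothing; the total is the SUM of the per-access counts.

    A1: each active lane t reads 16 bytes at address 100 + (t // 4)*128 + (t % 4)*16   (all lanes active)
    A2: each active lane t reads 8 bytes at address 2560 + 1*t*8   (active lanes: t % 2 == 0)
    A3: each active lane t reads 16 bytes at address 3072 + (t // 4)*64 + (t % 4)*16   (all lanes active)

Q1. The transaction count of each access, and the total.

A1: 2 transactions
A2: 1 transaction
A3: 1 transaction

Answer: 2,1,1; total 4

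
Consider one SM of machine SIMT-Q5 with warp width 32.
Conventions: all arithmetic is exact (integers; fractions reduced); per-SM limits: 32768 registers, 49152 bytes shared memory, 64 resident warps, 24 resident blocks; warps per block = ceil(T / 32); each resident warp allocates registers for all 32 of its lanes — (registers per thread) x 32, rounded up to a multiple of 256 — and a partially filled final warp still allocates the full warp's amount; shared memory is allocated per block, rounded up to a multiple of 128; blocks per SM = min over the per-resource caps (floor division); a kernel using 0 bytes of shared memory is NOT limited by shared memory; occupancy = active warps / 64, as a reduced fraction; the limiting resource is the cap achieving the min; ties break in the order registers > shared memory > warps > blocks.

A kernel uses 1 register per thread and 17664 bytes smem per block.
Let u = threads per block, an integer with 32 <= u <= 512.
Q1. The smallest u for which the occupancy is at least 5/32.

Answer: u = 129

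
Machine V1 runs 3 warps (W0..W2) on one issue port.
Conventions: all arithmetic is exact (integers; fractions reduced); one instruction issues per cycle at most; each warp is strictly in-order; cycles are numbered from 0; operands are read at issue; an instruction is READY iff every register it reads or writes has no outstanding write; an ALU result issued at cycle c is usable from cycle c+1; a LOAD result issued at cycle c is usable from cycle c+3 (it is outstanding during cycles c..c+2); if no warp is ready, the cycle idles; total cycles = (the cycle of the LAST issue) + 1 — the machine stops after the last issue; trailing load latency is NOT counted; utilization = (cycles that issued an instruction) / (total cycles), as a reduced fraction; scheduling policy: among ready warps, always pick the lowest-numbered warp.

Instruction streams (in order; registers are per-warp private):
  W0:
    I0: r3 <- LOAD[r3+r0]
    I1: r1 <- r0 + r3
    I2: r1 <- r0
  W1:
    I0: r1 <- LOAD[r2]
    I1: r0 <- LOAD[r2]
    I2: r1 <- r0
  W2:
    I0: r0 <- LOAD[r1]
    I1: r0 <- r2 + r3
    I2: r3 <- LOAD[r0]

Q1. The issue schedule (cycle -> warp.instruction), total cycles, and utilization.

cycle 0: W0.I0
cycle 1: W1.I0
cycle 2: W1.I1
cycle 3: W0.I1
cycle 4: W0.I2
cycle 5: W1.I2
cycle 6: W2.I0
cycle 7: idle
cycle 8: idle
cycle 9: W2.I1
cycle 10: W2.I2

Answer: 11 cycles, utilization 9/11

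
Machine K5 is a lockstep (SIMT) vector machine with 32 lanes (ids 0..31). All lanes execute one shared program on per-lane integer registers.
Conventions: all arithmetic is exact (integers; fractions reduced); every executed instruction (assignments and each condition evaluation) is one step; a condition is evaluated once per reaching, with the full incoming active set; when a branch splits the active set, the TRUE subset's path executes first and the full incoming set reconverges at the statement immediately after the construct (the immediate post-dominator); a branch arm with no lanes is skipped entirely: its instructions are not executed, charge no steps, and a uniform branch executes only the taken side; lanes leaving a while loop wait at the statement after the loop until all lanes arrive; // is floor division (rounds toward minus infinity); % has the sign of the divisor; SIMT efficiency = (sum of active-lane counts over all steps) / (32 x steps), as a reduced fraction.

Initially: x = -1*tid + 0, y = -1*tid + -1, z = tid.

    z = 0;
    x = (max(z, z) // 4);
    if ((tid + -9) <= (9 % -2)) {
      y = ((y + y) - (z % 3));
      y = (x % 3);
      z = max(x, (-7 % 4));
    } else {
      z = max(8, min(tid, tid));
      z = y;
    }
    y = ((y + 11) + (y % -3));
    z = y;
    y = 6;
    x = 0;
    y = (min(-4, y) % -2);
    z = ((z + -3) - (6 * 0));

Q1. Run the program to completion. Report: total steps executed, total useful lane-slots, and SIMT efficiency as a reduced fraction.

Answer: 14 steps, 361 useful, 361/448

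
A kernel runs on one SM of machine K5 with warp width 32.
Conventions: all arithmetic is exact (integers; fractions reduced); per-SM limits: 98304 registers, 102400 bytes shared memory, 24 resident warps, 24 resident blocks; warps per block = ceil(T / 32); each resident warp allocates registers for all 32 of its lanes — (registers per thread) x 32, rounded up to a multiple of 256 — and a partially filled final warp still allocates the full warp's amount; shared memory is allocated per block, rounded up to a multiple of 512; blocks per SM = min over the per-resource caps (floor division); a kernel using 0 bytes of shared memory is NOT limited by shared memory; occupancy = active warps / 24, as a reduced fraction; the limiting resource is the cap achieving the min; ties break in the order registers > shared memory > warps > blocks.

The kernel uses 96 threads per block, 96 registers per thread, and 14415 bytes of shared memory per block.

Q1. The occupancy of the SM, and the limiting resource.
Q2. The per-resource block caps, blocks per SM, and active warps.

Answer: occupancy 3/4, limited by shared memory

registers: 10 blocks
shared memory: 6 blocks
warps: 8 blocks
blocks: 24 blocks

Answer: 6 blocks, 18 active warps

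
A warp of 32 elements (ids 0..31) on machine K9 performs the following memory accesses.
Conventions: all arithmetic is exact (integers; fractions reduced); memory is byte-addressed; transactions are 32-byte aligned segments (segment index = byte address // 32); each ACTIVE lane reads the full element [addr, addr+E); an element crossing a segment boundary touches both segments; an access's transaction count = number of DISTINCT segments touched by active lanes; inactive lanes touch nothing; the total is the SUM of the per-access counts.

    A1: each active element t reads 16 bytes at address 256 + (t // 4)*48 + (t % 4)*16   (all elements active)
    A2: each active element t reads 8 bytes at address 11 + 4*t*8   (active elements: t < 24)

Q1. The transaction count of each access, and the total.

A1: 13 transactions
A2: 24 transactions

Answer: 13,24; total 37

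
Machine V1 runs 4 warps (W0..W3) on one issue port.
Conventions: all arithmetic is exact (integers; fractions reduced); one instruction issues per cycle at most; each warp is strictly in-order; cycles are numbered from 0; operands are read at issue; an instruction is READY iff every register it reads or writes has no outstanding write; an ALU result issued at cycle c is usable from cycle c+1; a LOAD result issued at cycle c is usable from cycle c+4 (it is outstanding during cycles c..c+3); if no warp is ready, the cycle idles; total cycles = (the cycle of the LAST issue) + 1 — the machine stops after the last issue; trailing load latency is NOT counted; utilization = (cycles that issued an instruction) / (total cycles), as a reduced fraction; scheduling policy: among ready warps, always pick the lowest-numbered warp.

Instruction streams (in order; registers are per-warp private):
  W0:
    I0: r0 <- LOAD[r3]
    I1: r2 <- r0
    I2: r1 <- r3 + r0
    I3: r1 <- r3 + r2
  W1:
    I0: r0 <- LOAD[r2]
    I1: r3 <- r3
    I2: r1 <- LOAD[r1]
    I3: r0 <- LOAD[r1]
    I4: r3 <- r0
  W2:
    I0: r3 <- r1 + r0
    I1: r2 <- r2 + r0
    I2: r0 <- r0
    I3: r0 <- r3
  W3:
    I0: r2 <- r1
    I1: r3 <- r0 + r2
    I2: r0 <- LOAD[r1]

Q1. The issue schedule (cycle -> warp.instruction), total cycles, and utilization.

cycle 0: W0.I0
cycle 1: W1.I0
cycle 2: W1.I1
cycle 3: W1.I2
cycle 4: W0.I1
cycle 5: W0.I2
cycle 6: W0.I3
cycle 7: W1.I3
cycle 8: W2.I0
cycle 9: W2.I1
cycle 10: W2.I2
cycle 11: W1.I4
cycle 12: W2.I3
cycle 13: W3.I0
cycle 14: W3.I1
cycle 15: W3.I2

Answer: 16 cycles, utilization 1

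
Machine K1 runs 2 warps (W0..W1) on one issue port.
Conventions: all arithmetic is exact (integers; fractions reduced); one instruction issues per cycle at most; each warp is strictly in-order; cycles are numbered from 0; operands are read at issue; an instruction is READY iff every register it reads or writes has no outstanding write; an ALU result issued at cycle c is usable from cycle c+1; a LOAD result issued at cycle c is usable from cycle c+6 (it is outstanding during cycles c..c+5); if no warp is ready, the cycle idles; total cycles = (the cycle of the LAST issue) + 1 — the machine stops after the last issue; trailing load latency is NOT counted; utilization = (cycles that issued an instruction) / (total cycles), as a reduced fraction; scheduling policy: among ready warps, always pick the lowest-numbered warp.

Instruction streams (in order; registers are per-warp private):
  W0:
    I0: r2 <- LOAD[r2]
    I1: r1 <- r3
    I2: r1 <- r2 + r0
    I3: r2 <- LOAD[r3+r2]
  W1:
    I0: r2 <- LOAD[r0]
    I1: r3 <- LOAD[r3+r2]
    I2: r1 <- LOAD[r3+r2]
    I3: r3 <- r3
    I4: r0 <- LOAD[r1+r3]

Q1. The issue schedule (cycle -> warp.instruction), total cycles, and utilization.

cycle 0: W0.I0
cycle 1: W0.I1
cycle 2: W1.I0
cycle 3: idle
cycle 4: idle
cycle 5: idle
cycle 6: W0.I2
cycle 7: W0.I3
cycle 8: W1.I1
cycle 9: idle
cycle 10: idle
cycle 11: idle
cycle 12: idle
cycle 13: idle
cycle 14: W1.I2
cycle 15: W1.I3
cycle 16: idle
cycle 17: idle
cycle 18: idle
cycle 19: idle
cycle 20: W1.I4

Answer: 21 cycles, utilization 3/7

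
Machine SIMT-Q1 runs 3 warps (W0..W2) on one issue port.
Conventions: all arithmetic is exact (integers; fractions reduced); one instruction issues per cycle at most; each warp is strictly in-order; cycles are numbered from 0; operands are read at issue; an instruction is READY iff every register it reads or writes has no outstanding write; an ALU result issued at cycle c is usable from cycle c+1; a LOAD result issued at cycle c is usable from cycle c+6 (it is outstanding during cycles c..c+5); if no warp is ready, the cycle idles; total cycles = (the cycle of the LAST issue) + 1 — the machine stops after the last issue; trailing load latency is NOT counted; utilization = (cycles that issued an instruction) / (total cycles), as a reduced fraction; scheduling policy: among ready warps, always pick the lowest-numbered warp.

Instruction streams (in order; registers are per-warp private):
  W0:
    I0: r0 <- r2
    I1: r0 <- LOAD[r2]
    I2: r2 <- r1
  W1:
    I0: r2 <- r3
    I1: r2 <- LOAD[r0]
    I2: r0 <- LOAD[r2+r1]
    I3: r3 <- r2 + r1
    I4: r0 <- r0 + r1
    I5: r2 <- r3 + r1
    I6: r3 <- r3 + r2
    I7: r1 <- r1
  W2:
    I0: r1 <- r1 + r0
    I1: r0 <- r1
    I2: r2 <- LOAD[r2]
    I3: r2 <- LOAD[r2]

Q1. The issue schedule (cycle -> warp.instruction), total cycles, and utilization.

cycle 0: W0.I0
cycle 1: W0.I1
cycle 2: W0.I2
cycle 3: W1.I0
cycle 4: W1.I1
cycle 5: W2.I0
cycle 6: W2.I1
cycle 7: W2.I2
cycle 8: idle
cycle 9: idle
cycle 10: W1.I2
cycle 11: W1.I3
cycle 12: idle
cycle 13: W2.I3
cycle 14: idle
cycle 15: idle
cycle 16: W1.I4
cycle 17: W1.I5
cycle 18: W1.I6
cycle 19: W1.I7

Answer: 20 cycles, utilization 3/4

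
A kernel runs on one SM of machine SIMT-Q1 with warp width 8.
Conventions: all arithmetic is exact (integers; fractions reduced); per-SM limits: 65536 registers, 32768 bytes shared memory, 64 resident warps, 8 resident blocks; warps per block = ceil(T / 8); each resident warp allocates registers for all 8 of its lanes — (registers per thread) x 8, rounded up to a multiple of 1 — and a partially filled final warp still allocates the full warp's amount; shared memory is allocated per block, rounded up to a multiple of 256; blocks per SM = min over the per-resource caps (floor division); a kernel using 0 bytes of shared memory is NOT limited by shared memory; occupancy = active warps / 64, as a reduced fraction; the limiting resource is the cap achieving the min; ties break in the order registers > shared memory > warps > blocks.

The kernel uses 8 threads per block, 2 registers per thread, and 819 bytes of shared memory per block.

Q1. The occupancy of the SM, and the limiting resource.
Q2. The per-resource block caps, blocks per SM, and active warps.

Answer: occupancy 1/8, limited by blocks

registers: 4096 blocks
shared memory: 32 blocks
warps: 64 blocks
blocks: 8 blocks

Answer: 8 blocks, 8 active warps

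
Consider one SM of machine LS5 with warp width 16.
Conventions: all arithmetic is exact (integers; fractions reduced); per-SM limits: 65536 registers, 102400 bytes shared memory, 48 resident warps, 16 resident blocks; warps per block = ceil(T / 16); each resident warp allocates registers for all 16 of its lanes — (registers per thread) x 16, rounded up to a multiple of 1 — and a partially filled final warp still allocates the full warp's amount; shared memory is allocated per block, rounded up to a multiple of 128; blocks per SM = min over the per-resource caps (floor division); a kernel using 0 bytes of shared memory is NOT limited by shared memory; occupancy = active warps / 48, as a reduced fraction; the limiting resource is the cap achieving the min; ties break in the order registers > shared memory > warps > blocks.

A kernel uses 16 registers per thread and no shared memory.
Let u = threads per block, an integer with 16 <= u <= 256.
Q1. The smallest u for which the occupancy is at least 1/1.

Answer: u = 33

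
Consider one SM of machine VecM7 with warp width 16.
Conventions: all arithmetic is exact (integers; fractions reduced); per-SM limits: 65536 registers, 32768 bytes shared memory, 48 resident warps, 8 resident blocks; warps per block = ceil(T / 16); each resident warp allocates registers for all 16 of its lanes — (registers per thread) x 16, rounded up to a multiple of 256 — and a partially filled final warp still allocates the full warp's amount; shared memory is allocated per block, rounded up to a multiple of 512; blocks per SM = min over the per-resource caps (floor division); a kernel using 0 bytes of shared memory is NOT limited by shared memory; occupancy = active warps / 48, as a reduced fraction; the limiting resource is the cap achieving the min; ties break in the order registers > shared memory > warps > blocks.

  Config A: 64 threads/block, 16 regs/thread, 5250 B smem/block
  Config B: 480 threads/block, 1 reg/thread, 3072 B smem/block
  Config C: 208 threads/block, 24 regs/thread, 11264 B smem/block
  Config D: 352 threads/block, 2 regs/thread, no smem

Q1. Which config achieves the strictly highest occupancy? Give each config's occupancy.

occupancies: A 5/12, B 5/8, C 13/24, D 11/12

Answer: D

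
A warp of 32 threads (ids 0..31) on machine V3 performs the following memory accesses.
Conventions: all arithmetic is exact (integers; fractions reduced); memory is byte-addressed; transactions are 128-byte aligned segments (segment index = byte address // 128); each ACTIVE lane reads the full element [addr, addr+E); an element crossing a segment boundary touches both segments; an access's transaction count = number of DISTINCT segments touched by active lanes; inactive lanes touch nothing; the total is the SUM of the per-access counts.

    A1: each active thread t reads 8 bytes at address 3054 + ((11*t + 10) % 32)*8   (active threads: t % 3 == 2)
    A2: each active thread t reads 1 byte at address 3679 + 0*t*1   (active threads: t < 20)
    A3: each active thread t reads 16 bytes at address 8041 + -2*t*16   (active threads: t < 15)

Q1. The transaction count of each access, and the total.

A1: 2 transactions
A2: 1 transaction
A3: 4 transactions

Answer: 2,1,4; total 7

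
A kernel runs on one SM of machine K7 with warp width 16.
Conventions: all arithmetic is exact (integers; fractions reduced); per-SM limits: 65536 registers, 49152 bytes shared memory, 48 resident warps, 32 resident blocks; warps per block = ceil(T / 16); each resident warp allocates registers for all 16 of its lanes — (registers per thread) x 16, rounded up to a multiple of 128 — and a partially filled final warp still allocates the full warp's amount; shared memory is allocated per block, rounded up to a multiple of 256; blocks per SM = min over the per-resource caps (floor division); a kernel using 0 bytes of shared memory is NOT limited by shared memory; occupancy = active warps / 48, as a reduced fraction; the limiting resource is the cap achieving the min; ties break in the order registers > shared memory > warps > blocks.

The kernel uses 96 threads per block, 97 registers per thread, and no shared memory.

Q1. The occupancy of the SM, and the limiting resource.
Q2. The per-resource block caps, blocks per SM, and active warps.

Answer: occupancy 3/4, limited by registers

registers: 6 blocks
shared memory: no limit (kernel uses none)
warps: 8 blocks
blocks: 32 blocks

Answer: 6 blocks, 36 active warps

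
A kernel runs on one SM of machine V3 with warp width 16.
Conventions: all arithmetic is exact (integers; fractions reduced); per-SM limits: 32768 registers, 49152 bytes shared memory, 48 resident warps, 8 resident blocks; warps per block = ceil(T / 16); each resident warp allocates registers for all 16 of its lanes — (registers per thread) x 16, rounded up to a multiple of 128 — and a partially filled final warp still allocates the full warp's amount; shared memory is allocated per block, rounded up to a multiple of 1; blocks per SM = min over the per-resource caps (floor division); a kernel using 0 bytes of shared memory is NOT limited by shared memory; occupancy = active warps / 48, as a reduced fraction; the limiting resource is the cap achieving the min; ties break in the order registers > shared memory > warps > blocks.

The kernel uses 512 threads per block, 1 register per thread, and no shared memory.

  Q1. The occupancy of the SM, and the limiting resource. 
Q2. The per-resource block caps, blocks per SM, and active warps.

Answer: occupancy 2/3, limited by warps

registers: 8 blocks
shared memory: no limit (kernel uses none)
warps: 1 block
blocks: 8 blocks

Answer: 1 block, 32 active warps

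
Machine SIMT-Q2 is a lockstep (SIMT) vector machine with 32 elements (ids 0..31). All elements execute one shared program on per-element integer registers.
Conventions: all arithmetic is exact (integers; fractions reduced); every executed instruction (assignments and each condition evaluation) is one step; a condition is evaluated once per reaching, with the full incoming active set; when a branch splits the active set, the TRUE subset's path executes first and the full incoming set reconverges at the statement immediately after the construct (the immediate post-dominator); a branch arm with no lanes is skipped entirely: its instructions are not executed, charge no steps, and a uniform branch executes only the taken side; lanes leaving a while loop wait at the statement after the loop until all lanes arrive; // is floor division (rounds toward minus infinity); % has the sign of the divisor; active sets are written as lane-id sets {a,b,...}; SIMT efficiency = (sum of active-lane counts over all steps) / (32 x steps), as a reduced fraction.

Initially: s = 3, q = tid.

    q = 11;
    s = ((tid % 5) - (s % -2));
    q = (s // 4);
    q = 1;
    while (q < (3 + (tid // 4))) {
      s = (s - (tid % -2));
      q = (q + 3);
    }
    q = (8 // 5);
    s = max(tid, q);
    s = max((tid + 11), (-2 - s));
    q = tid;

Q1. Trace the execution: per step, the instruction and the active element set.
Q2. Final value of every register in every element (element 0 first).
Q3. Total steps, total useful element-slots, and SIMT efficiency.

step 0: q <- 11                      {0,1,2,3,4,5,6,7,8,9,10,11,12,13,14,15,16,17,18,19,20,21,22,23,24,25,26,27,28,29,30,31}
step 1: s <- ((tid % 5) - (s % -2))  {0,1,2,3,4,5,6,7,8,9,10,11,12,13,14,15,16,17,18,19,20,21,22,23,24,25,26,27,28,29,30,31}
step 2: q <- (s // 4)                {0,1,2,3,4,5,6,7,8,9,10,11,12,13,14,15,16,17,18,19,20,21,22,23,24,25,26,27,28,29,30,31}
step 3: q <- 1                       {0,1,2,3,4,5,6,7,8,9,10,11,12,13,14,15,16,17,18,19,20,21,22,23,24,25,26,27,28,29,30,31}
step 4: eval (q < (3 + (tid // 4)))  {0,1,2,3,4,5,6,7,8,9,10,11,12,13,14,15,16,17,18,19,20,21,22,23,24,25,26,27,28,29,30,31}
step 5: s <- (s - (tid % -2))        {0,1,2,3,4,5,6,7,8,9,10,11,12,13,14,15,16,17,18,19,20,21,22,23,24,25,26,27,28,29,30,31}
step 6: q <- (q + 3)                 {0,1,2,3,4,5,6,7,8,9,10,11,12,13,14,15,16,17,18,19,20,21,22,23,24,25,26,27,28,29,30,31}
step 7: eval (q < (3 + (tid // 4)))  {0,1,2,3,4,5,6,7,8,9,10,11,12,13,14,15,16,17,18,19,20,21,22,23,24,25,26,27,28,29,30,31}
step 8: s <- (s - (tid % -2))        {8,9,10,11,12,13,14,15,16,17,18,19,20,21,22,23,24,25,26,27,28,29,30,31}
step 9: q <- (q + 3)                 {8,9,10,11,12,13,14,15,16,17,18,19,20,21,22,23,24,25,26,27,28,29,30,31}
step 10: eval (q < (3 + (tid // 4)))  {8,9,10,11,12,13,14,15,16,17,18,19,20,21,22,23,24,25,26,27,28,29,30,31}
step 11: s <- (s - (tid % -2))        {20,21,22,23,24,25,26,27,28,29,30,31}
step 12: q <- (q + 3)                 {20,21,22,23,24,25,26,27,28,29,30,31}
step 13: eval (q < (3 + (tid // 4)))  {20,21,22,23,24,25,26,27,28,29,30,31}
step 14: q <- (8 // 5)                {0,1,2,3,4,5,6,7,8,9,10,11,12,13,14,15,16,17,18,19,20,21,22,23,24,25,26,27,28,29,30,31}
step 15: s <- max(tid, q)             {0,1,2,3,4,5,6,7,8,9,10,11,12,13,14,15,16,17,18,19,20,21,22,23,24,25,26,27,28,29,30,31}
step 16: s <- max((tid + 11), (-2 - s)) {0,1,2,3,4,5,6,7,8,9,10,11,12,13,14,15,16,17,18,19,20,21,22,23,24,25,26,27,28,29,30,31}
step 17: q <- tid                     {0,1,2,3,4,5,6,7,8,9,10,11,12,13,14,15,16,17,18,19,20,21,22,23,24,25,26,27,28,29,30,31}

Answer: 18 steps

s: 11,12,13,14,15,16,17,18,19,20,21,22,23,24,25,26,27,28,29,30,31,32,33,34,35,36,37,38,39,40,41,42
q: 0,1,2,3,4,5,6,7,8,9,10,11,12,13,14,15,16,17,18,19,20,21,22,23,24,25,26,27,28,29,30,31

steps = 18; useful = 492; efficiency = 492/576 = 41/48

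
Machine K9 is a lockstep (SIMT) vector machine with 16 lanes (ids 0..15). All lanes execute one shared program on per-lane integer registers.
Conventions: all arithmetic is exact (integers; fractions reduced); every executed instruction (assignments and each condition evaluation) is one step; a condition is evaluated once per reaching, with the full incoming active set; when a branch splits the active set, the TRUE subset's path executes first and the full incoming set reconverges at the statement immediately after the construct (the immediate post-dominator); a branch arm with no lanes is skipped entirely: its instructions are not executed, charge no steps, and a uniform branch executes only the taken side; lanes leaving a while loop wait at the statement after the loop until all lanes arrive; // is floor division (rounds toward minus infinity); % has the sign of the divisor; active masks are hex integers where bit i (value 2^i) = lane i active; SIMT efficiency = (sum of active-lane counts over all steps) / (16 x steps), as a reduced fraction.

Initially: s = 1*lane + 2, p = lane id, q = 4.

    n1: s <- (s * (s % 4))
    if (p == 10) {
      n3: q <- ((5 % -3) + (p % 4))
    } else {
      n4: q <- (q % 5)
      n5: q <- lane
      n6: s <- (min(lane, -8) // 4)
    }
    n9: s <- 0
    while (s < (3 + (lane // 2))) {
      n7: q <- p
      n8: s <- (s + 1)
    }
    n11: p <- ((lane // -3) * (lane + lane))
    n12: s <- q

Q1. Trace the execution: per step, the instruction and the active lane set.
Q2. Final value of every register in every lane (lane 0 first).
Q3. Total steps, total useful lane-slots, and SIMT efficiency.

step 0: s <- (s * (s % 4))           0xffff
step 1: eval (p == 10)               0xffff
step 2: q <- ((5 % -3) + (p % 4))    0x0400
step 3: q <- (q % 5)                 0xfbff
step 4: q <- lane                    0xfbff
step 5: s <- (min(lane, -8) // 4)    0xfbff
step 6: s <- 0                       0xffff
step 7: eval (s < (3 + (lane // 2))) 0xffff
step 8: q <- p                       0xffff
step 9: s <- (s + 1)                 0xffff
step 10: eval (s < (3 + (lane // 2))) 0xffff
step 11: q <- p                       0xffff
step 12: s <- (s + 1)                 0xffff
step 13: eval (s < (3 + (lane // 2))) 0xffff
step 14: q <- p                       0xffff
step 15: s <- (s + 1)                 0xffff
step 16: eval (s < (3 + (lane // 2))) 0xffff
step 17: q <- p                       0xfffc
step 18: s <- (s + 1)                 0xfffc
step 19: eval (s < (3 + (lane // 2))) 0xfffc
step 20: q <- p                       0xfff0
step 21: s <- (s + 1)                 0xfff0
step 22: eval (s < (3 + (lane // 2))) 0xfff0
step 23: q <- p                       0xffc0
step 24: s <- (s + 1)                 0xffc0
step 25: eval (s < (3 + (lane // 2))) 0xffc0
step 26: q <- p                       0xff00
step 27: s <- (s + 1)                 0xff00
step 28: eval (s < (3 + (lane // 2))) 0xff00
step 29: q <- p                       0xfc00
step 30: s <- (s + 1)                 0xfc00
step 31: eval (s < (3 + (lane // 2))) 0xfc00
step 32: q <- p                       0xf000
step 33: s <- (s + 1)                 0xf000
step 34: eval (s < (3 + (lane // 2))) 0xf000
step 35: q <- p                       0xc000
step 36: s <- (s + 1)                 0xc000
step 37: eval (s < (3 + (lane // 2))) 0xc000
step 38: p <- ((lane // -3) * (lane + lane)) 0xffff
step 39: s <- q                       0xffff

Answer: 40 steps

s: 0,1,2,3,4,5,6,7,8,9,10,11,12,13,14,15
p: 0,-2,-4,-6,-16,-20,-24,-42,-48,-54,-80,-88,-96,-130,-140,-150
q: 0,1,2,3,4,5,6,7,8,9,10,11,12,13,14,15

steps = 40; useful = 454; efficiency = 454/640 = 227/320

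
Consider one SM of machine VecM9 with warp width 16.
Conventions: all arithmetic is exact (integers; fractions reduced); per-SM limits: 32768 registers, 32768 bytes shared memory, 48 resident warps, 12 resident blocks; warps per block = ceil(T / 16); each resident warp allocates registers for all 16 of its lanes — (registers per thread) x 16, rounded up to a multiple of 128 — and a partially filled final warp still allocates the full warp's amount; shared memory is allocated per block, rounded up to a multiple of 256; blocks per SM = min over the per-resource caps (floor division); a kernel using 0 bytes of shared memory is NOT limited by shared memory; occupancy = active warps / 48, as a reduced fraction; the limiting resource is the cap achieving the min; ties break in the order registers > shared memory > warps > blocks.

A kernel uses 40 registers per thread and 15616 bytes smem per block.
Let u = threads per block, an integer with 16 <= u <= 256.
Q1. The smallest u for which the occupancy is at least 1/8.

Answer: u = 33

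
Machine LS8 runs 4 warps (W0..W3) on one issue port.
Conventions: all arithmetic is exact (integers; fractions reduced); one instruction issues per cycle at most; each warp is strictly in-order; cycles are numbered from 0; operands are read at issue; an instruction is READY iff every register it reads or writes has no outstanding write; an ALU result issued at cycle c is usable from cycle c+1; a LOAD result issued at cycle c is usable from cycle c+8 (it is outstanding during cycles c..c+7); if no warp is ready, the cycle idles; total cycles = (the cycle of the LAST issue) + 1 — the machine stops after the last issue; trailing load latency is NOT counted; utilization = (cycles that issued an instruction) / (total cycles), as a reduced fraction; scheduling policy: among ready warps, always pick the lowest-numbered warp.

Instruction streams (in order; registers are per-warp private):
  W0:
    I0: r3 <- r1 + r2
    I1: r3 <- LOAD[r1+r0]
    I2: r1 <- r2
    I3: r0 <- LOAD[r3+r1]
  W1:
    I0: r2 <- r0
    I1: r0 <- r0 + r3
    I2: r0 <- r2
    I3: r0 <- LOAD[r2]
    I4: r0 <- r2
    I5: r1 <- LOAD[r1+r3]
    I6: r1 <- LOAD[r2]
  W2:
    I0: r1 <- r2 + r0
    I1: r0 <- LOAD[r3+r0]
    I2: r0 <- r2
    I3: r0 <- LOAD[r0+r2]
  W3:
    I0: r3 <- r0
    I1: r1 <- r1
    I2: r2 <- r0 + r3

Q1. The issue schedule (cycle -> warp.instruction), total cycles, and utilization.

cycle 0: W0.I0
cycle 1: W0.I1
cycle 2: W0.I2
cycle 3: W1.I0
cycle 4: W1.I1
cycle 5: W1.I2
cycle 6: W1.I3
cycle 7: W2.I0
cycle 8: W2.I1
cycle 9: W0.I3
cycle 10: W3.I0
cycle 11: W3.I1
cycle 12: W3.I2
cycle 13: idle
cycle 14: W1.I4
cycle 15: W1.I5
cycle 16: W2.I2
cycle 17: W2.I3
cycle 18: idle
cycle 19: idle
cycle 20: idle
cycle 21: idle
cycle 22: idle
cycle 23: W1.I6

Answer: 24 cycles, utilization 3/4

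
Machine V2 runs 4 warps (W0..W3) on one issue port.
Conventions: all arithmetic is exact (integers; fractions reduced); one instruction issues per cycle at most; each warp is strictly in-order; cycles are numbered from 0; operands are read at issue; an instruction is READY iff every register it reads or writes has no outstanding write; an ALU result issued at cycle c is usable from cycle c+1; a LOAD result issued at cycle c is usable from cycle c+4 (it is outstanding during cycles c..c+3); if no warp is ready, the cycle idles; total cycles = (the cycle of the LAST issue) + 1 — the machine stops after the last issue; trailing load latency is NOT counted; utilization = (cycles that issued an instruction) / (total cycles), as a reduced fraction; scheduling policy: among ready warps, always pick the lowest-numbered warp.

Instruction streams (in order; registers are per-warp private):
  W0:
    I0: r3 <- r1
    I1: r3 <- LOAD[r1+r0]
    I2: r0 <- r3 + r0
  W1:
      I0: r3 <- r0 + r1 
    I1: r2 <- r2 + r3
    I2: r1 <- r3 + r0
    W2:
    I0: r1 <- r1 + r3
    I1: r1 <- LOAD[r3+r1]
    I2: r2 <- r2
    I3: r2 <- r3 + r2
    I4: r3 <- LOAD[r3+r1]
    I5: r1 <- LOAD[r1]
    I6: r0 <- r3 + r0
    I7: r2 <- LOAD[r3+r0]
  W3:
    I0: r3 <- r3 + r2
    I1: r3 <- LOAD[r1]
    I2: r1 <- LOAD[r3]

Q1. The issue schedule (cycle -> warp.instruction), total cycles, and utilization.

cycle 0: W0.I0
cycle 1: W0.I1
cycle 2: W1.I0
cycle 3: W1.I1
cycle 4: W1.I2
cycle 5: W0.I2
cycle 6: W2.I0
cycle 7: W2.I1
cycle 8: W2.I2
cycle 9: W2.I3
cycle 10: W3.I0
cycle 11: W2.I4
cycle 12: W2.I5
cycle 13: W3.I1
cycle 14: idle
cycle 15: W2.I6
cycle 16: W2.I7
cycle 17: W3.I2

Answer: 18 cycles, utilization 17/18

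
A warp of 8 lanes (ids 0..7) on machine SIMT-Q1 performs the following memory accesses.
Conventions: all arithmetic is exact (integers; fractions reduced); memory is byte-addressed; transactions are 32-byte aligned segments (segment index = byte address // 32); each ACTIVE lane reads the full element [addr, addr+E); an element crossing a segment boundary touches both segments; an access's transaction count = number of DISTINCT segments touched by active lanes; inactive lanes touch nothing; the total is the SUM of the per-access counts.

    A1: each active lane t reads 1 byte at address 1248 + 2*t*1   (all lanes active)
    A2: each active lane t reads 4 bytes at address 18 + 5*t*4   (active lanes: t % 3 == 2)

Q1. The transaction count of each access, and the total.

A1: 1 transaction
A2: 2 transactions

Answer: 1,2; total 3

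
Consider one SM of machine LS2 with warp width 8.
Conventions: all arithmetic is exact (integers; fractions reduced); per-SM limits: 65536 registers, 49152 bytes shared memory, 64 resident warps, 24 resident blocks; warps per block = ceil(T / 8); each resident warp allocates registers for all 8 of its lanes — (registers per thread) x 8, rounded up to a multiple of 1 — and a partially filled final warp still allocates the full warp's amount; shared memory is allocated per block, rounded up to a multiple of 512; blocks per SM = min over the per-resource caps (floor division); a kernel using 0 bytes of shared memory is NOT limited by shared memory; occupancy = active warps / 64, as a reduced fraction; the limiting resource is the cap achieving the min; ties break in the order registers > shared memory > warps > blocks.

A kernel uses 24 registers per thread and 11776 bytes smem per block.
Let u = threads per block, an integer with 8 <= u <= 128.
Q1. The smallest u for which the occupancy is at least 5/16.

Answer: u = 33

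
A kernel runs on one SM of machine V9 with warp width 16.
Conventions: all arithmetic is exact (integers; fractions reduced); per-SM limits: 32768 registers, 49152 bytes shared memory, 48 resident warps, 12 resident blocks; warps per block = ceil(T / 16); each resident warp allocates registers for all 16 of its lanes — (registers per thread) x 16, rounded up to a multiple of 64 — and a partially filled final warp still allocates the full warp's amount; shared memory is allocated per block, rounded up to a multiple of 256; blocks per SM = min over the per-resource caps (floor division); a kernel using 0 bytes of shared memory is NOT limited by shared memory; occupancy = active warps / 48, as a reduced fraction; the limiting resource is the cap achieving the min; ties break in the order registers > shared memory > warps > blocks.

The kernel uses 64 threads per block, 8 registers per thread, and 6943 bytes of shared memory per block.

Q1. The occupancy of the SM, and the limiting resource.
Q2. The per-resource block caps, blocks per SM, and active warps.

Answer: occupancy 1/2, limited by shared memory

registers: 64 blocks
shared memory: 6 blocks
warps: 12 blocks
blocks: 12 blocks

Answer: 6 blocks, 24 active warps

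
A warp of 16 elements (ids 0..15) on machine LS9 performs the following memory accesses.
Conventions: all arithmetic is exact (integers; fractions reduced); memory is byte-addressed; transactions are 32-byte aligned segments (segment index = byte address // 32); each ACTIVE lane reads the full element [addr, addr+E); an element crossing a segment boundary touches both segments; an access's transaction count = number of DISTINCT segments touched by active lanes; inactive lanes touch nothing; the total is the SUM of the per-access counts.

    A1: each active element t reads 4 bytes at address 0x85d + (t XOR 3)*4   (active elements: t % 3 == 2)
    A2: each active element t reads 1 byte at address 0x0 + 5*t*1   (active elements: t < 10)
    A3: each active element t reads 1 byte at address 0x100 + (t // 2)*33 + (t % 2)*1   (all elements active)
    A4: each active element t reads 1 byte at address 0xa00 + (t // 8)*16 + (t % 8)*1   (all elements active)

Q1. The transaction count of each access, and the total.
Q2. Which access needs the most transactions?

A1: 2 transactions
A2: 2 transactions
A3: 8 transactions
A4: 1 transaction

Answer: 2,2,8,1; total 13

Answer: A3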